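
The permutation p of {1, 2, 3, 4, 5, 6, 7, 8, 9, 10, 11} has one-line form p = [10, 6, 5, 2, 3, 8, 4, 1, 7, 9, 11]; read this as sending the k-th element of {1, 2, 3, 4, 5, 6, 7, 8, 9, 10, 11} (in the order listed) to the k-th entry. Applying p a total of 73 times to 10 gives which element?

Tracing 10 → 9 → … returns to 10 after 8 steps, so 10 lies in an 8-cycle (1, 10, 9, 7, 4, 2, 6, 8).
Powers repeat with period 8 on this cycle, and 73 mod 8 = 1, so p^73(10) = p^1(10).
Stepping 1 place around the cycle: 10 → 9.

9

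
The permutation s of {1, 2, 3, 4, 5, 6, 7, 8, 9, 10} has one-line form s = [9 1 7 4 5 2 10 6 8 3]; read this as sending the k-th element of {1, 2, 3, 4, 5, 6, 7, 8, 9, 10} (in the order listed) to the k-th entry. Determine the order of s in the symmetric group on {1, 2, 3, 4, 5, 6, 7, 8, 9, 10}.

15

The disjoint-cycle form of s has cycle lengths 5, 3, 1, 1.
The order of s is the least common multiple of its cycle lengths: lcm(5, 3) = 15.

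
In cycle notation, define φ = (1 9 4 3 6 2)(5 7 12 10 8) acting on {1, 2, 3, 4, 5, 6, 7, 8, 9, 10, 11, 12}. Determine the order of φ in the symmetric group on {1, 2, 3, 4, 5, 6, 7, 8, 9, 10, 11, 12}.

30

The cycle type of φ is (6, 5, 1).
The order is lcm(6, 5) = 30.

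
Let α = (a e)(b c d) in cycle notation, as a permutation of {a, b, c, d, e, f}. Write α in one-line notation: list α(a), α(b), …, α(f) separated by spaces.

Each element maps to the next entry in its cycle (wrapping to the front): a↦e, b↦c, c↦d, d↦b, e↦a, f↦f.
Listing these in domain order gives e c d b a f.

e c d b a f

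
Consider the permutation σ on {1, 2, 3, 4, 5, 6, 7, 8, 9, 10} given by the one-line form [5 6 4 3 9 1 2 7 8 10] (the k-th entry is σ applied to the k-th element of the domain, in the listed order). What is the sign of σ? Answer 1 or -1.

-1

In disjoint-cycle form the cycle lengths are 7, 2, 1.
A cycle of length ℓ contributes ℓ−1 transpositions, so σ is a product of 6 + 1 = 7 transpositions — odd.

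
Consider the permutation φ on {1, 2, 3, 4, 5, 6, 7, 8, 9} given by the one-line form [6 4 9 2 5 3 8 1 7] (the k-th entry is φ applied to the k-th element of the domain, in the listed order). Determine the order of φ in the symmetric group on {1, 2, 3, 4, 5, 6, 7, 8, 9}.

Writing φ as disjoint cycles, the cycle lengths are 6, 2, 1.
The order of φ is the least common multiple of its cycle lengths: lcm(6, 2) = 6.

6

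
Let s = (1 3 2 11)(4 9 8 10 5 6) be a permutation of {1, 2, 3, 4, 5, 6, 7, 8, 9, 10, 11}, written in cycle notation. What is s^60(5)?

5 lies in the 6-cycle (4 9 8 10 5 6).
Powers repeat with period 6 on this cycle, and 60 mod 6 = 0, so s^60(5) = s^0(5).
So s^60(5) = 5.

5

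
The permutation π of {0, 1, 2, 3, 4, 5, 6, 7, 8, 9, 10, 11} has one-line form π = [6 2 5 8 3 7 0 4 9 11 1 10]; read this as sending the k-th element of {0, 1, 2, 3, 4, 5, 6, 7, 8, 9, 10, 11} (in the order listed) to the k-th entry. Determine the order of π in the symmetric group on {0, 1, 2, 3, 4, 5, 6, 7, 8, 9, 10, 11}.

10

The disjoint-cycle form of π has cycle lengths 10, 2.
The order of π is the least common multiple of its cycle lengths: lcm(10, 2) = 10.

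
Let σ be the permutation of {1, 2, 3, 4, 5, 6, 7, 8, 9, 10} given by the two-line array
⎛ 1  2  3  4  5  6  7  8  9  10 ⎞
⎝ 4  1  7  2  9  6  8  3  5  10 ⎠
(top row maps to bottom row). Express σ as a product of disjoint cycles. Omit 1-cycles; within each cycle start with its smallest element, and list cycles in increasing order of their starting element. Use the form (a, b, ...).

From 1: 1 → 4 → 2 → 1, closing the cycle (1, 4, 2).
Repeating from the next unused element and collecting all non-trivial cycles gives (1, 4, 2)(3, 7, 8)(5, 9).

(1, 4, 2)(3, 7, 8)(5, 9)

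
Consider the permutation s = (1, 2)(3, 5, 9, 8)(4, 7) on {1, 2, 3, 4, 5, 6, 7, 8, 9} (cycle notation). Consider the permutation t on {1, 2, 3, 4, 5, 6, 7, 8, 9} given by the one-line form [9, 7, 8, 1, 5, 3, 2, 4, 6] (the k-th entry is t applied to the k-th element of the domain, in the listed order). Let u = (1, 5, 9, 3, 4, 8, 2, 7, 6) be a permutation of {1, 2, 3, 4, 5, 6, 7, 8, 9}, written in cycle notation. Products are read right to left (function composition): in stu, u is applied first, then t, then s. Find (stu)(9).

3

(stu)(9) = s(t(u(9))). u(9) = 3, then t(3) = 8, then s(8) = 3, so the result is 3.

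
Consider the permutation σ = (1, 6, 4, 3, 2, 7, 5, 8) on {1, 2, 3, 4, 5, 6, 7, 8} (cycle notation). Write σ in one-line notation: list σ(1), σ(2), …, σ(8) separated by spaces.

Image by image: 1↦6, 2↦7, 3↦2, 4↦3, 5↦8, 6↦4, 7↦5, 8↦1.
Listing these in domain order gives 6 7 2 3 8 4 5 1.

6 7 2 3 8 4 5 1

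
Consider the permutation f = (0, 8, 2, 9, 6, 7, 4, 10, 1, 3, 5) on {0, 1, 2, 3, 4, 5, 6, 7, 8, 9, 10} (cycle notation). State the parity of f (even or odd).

The cycle lengths are 11.
A cycle is odd iff its length is even; f has 0 even-length cycles, so sgn(f) = (−1)^0 and f is even.

even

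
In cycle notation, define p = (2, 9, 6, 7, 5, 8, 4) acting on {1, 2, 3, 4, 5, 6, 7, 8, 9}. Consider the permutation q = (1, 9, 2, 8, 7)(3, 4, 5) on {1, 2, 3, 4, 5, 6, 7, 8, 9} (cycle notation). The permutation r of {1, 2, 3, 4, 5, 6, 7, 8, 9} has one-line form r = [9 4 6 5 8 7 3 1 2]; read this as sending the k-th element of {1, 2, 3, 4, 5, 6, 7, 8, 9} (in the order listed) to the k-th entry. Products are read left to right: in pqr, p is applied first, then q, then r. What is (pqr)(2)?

Chase 2: p(2) = 9; q(9) = 2; r(2) = 4. Hence (pqr)(2) = 4.

4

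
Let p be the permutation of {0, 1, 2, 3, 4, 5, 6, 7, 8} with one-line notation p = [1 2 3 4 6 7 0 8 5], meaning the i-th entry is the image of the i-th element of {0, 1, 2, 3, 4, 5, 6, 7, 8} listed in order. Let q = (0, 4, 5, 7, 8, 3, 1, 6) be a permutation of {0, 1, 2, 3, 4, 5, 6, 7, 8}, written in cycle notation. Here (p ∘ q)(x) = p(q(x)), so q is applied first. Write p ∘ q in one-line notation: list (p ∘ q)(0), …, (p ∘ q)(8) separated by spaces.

(p ∘ q)(x) = p(q(x)). Computing each image: p(q(0)) = p(4) = 6, p(q(1)) = p(6) = 0, p(q(2)) = p(2) = 3, p(q(3)) = p(1) = 2, p(q(4)) = p(5) = 7, p(q(5)) = p(7) = 8, p(q(6)) = p(0) = 1, p(q(7)) = p(8) = 5, p(q(8)) = p(3) = 4.
Hence p ∘ q = [6 0 3 2 7 8 1 5 4].

6 0 3 2 7 8 1 5 4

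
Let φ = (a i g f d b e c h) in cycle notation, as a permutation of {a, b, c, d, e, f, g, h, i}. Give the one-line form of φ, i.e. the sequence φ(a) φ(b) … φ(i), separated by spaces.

Reading each image from the cycles: a→i, b→e, c→h, d→b, e→c, f→d, g→f, h→a, i→g.
So the one-line form is i e h b c d f a g.

i e h b c d f a g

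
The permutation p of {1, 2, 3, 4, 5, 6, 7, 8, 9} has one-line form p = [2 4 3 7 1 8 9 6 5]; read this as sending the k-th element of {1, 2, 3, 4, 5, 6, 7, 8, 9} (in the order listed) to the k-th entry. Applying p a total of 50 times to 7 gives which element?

5

Tracing 7 → 9 → … returns to 7 after 6 steps, so 7 lies in a 6-cycle (1 2 4 7 9 5).
Since the cycle has length 6, p^50 acts on it the same as p^2 (50 mod 6 = 2).
Stepping 2 places around the cycle: 7 → 9 → 5.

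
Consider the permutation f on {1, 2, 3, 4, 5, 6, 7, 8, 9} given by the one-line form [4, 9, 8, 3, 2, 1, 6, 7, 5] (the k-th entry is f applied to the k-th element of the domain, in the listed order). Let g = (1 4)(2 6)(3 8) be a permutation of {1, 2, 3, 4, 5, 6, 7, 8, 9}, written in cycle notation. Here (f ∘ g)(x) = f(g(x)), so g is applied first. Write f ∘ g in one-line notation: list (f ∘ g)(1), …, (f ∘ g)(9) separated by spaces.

3 1 7 4 2 9 6 8 5

For each element, apply g then f: 1 → 4 → 3; 2 → 6 → 1; 3 → 8 → 7; 4 → 1 → 4; 5 → 5 → 2; 6 → 2 → 9; 7 → 7 → 6; 8 → 3 → 8; 9 → 9 → 5.
Collecting the images, f ∘ g = [3 1 7 4 2 9 6 8 5].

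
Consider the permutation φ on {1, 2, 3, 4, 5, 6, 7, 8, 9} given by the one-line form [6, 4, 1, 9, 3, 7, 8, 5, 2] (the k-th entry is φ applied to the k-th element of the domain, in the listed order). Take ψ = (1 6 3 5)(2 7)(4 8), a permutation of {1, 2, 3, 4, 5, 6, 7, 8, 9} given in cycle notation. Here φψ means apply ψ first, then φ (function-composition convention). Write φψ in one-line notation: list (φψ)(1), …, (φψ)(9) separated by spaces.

7 8 3 5 6 1 4 9 2

Chase each element through ψ then φ: 1 → 6 → 7; 2 → 7 → 8; 3 → 5 → 3; 4 → 8 → 5; 5 → 1 → 6; 6 → 3 → 1; 7 → 2 → 4; 8 → 4 → 9; 9 → 9 → 2.
Collecting the images, φψ = [7 8 3 5 6 1 4 9 2].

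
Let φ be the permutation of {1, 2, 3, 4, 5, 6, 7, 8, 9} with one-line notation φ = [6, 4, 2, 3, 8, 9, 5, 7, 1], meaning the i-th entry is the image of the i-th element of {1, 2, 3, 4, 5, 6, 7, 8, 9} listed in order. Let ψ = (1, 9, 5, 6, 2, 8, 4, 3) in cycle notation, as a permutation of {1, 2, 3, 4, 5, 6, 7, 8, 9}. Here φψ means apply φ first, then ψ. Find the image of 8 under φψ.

φ(8) = 7, then ψ(7) = 7; composing gives (φψ)(8) = 7.

7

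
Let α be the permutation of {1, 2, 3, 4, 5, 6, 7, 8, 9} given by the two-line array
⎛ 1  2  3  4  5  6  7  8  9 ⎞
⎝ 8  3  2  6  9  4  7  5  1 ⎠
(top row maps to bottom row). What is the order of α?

4

Decomposing into disjoint cycles gives cycle lengths 4, 2, 2, 1.
The order is lcm(4, 2, 2) = 4.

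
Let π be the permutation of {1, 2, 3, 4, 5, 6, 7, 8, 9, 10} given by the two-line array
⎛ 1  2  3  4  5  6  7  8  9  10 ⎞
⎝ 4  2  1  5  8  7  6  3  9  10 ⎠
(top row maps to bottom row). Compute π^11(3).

Tracing 3 → 1 → … returns to 3 after 5 steps, so 3 lies in a 5-cycle (1 4 5 8 3).
Powers repeat with period 5 on this cycle, and 11 mod 5 = 1, so π^11(3) = π^1(3).
Stepping 1 place around the cycle: 3 → 1.

1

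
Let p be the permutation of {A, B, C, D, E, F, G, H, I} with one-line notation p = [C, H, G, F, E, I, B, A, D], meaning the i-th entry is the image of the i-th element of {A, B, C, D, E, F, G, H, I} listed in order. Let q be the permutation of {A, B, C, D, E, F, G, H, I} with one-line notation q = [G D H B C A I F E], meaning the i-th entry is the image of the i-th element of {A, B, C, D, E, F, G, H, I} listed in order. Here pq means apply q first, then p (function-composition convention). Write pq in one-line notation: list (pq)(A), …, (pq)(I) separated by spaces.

B F A H G C D I E

(pq)(x) = p(q(x)). Computing each image: p(q(A)) = p(G) = B, p(q(B)) = p(D) = F, p(q(C)) = p(H) = A, p(q(D)) = p(B) = H, p(q(E)) = p(C) = G, p(q(F)) = p(A) = C, p(q(G)) = p(I) = D, p(q(H)) = p(F) = I, p(q(I)) = p(E) = E.
Hence pq = [B F A H G C D I E].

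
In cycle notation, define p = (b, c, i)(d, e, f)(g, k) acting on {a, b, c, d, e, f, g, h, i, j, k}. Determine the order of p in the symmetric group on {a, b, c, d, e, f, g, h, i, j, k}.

The cycle type of p is (3, 3, 2, 1, 1, 1).
The order is lcm(3, 3, 2) = 6.

6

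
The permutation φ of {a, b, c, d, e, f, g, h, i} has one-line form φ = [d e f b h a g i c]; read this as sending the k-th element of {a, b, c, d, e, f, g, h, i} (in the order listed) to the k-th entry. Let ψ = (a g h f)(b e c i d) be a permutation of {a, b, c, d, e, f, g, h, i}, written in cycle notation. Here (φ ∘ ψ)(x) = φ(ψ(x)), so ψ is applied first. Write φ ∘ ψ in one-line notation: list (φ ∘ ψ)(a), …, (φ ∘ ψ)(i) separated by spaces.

For each element, apply ψ then φ: a → g → g; b → e → h; c → i → c; d → b → e; e → c → f; f → a → d; g → h → i; h → f → a; i → d → b.
Collecting the images, φ ∘ ψ = [g h c e f d i a b].

g h c e f d i a b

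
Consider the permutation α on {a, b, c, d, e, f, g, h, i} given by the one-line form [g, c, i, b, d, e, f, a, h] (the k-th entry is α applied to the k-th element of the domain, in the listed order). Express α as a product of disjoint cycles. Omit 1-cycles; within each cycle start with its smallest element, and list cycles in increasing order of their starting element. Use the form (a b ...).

From a: a → g → f → e → d → b → c → i → h → a, closing the cycle (a g f e d b c i h).
Continuing from each remaining unvisited element yields (a g f e d b c i h).

(a g f e d b c i h)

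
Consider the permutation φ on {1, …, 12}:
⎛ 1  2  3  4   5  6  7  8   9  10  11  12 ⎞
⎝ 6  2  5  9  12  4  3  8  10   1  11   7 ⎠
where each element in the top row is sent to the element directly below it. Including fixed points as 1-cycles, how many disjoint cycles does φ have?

5

The cycle decomposition is (1 6 4 9 10)(2)(3 5 12 7)(8)(11), which has 5 cycles (counting 1-cycles).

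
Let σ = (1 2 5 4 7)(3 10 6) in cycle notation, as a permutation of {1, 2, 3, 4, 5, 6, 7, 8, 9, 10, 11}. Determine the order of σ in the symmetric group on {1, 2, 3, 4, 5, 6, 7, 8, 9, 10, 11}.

The cycle type of σ is (5, 3, 1, 1, 1).
The order is lcm(5, 3) = 15.

15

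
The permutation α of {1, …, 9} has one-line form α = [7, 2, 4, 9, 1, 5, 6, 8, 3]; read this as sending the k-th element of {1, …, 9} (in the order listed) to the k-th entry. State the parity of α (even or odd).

odd

In disjoint-cycle form the cycle lengths are 4, 3, 1, 1.
A cycle is odd iff its length is even; α has 1 even-length cycle, so sgn(α) = (−1)^1 and α is odd.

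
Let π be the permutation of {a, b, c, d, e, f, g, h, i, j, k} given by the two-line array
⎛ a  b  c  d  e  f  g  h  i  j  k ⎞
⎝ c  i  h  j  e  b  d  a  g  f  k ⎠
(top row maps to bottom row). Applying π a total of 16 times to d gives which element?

i

Tracing d → j → … returns to d after 6 steps, so d lies in a 6-cycle (b i g d j f).
Powers repeat with period 6 on this cycle, and 16 mod 6 = 4, so π^16(d) = π^4(d).
Stepping 4 places around the cycle: d → j → f → b → i.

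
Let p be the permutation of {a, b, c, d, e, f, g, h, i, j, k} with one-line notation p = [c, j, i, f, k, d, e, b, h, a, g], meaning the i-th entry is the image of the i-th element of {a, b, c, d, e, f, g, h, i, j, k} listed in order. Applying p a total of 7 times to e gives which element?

Tracing e → k → … returns to e after 3 steps, so e lies in a 3-cycle (e, k, g).
Since the cycle has length 3, p^7 acts on it the same as p^1 (7 mod 3 = 1).
Stepping 1 place around the cycle: e → k.

k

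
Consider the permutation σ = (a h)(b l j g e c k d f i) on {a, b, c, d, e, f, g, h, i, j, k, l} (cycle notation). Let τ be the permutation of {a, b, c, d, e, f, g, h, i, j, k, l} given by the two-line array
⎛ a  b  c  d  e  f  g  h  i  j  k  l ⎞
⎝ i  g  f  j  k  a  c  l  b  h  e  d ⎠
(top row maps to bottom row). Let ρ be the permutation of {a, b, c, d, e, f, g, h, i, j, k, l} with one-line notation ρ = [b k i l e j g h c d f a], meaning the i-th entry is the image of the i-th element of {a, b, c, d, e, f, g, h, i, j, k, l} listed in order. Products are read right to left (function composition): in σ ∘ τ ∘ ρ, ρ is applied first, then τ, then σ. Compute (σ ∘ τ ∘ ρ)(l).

(σ ∘ τ ∘ ρ)(l) = σ(τ(ρ(l))). ρ(l) = a, then τ(a) = i, then σ(i) = b, so the result is b.

b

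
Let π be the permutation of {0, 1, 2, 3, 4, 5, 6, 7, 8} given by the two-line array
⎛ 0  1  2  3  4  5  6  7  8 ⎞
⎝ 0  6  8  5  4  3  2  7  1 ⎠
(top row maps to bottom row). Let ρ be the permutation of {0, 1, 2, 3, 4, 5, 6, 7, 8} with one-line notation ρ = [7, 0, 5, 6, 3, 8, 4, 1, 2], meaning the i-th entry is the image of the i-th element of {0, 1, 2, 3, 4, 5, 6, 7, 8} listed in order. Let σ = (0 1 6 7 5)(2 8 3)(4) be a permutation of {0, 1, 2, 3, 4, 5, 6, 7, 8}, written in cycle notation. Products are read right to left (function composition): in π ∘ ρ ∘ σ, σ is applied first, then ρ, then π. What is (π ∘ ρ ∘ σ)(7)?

1

Apply the permutations in order: σ(7) = 5, then ρ(5) = 8, then π(8) = 1. So (π ∘ ρ ∘ σ)(7) = 1.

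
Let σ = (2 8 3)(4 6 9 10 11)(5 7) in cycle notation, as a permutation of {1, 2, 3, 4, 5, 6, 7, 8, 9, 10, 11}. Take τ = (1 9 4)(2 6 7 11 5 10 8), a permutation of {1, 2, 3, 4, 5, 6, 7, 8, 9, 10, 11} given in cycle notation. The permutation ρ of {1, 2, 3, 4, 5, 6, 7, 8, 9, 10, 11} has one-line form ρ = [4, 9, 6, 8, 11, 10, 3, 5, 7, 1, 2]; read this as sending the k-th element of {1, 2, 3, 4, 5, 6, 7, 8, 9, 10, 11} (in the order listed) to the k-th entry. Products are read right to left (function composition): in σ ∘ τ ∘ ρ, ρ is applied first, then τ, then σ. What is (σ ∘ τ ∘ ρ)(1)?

1

(σ ∘ τ ∘ ρ)(1) = σ(τ(ρ(1))). ρ(1) = 4, then τ(4) = 1, then σ(1) = 1, so the result is 1.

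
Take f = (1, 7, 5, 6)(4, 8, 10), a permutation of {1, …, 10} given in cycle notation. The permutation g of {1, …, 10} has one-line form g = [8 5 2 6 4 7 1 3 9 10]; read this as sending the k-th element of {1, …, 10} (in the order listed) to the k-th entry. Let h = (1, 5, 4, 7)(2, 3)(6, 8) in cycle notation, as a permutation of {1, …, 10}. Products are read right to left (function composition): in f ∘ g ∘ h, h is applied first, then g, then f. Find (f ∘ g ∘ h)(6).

Chase 6: h(6) = 8; g(8) = 3; f(3) = 3. Hence (f ∘ g ∘ h)(6) = 3.

3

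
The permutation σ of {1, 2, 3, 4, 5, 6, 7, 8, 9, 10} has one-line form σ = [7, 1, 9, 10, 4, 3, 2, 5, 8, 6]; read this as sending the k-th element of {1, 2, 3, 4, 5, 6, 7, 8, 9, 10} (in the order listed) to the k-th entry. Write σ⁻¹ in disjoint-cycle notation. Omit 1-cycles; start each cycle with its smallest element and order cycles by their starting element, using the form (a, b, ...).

The cycle decomposition of σ is (1, 7, 2)(3, 9, 8, 5, 4, 10, 6).
The inverse reverses every cycle; in canonical form, σ⁻¹ = (1, 2, 7)(3, 6, 10, 4, 5, 8, 9).

(1, 2, 7)(3, 6, 10, 4, 5, 8, 9)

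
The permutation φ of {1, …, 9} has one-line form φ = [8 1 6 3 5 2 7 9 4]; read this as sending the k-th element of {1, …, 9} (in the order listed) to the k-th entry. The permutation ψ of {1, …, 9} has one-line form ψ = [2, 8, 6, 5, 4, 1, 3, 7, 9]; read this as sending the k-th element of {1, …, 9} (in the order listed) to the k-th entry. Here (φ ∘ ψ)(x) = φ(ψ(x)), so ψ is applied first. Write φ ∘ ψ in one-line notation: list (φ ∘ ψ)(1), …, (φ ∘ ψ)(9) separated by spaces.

1 9 2 5 3 8 6 7 4

For each element, apply ψ then φ: 1 → 2 → 1; 2 → 8 → 9; 3 → 6 → 2; 4 → 5 → 5; 5 → 4 → 3; 6 → 1 → 8; 7 → 3 → 6; 8 → 7 → 7; 9 → 9 → 4.
Collecting the images, φ ∘ ψ = [1 9 2 5 3 8 6 7 4].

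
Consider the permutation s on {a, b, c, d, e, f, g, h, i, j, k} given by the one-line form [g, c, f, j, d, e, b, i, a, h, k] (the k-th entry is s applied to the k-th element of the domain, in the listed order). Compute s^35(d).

g

Tracing d → j → … returns to d after 10 steps, so d lies in a 10-cycle (a g b c f e d j h i).
Since the cycle has length 10, s^35 acts on it the same as s^5 (35 mod 10 = 5).
Stepping 5 places around the cycle: d → j → h → i → a → g.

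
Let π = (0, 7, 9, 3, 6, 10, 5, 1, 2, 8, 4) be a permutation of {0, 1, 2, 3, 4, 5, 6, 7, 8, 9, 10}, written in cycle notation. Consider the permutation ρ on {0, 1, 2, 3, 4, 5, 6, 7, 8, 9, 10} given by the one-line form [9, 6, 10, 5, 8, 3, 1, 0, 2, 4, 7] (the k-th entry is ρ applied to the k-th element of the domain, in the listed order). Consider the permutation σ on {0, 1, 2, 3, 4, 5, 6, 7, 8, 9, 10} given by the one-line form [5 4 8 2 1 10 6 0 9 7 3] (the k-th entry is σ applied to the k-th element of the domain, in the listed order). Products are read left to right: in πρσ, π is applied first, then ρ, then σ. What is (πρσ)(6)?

Apply the permutations in order: π(6) = 10, then ρ(10) = 7, then σ(7) = 0. So (πρσ)(6) = 0.

0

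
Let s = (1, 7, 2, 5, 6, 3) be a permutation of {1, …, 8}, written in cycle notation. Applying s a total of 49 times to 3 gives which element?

1

3 lies in the 6-cycle (1, 7, 2, 5, 6, 3).
On a 6-cycle, s^6 is the identity, so s^49 = s^1 there (49 ≡ 1 mod 6).
Stepping 1 place around the cycle: 3 → 1.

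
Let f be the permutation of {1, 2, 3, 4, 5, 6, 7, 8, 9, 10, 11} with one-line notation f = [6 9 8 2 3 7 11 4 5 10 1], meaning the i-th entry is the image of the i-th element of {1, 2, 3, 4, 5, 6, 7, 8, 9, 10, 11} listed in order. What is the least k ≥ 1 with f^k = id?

12

Decomposing into disjoint cycles gives cycle lengths 6, 4, 1.
Since disjoint cycles commute, ord(f) = lcm(6, 4) = 12.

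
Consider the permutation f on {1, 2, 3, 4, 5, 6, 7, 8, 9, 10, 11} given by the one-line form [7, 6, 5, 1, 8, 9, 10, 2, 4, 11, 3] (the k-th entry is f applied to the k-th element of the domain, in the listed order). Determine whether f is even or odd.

even

In disjoint-cycle form the cycle lengths are 11.
A cycle of length ℓ contributes ℓ−1 transpositions, so f is a product of 10 transpositions — even.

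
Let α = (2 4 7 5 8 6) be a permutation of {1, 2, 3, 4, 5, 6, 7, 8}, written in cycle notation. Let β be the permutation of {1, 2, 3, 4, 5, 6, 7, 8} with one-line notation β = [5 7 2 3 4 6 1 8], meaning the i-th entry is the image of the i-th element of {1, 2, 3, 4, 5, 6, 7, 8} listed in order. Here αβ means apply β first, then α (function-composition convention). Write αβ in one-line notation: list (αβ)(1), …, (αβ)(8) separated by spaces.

(αβ)(x) = α(β(x)). Computing each image: α(β(1)) = α(5) = 8, α(β(2)) = α(7) = 5, α(β(3)) = α(2) = 4, α(β(4)) = α(3) = 3, α(β(5)) = α(4) = 7, α(β(6)) = α(6) = 2, α(β(7)) = α(1) = 1, α(β(8)) = α(8) = 6.
Hence αβ = [8 5 4 3 7 2 1 6].

8 5 4 3 7 2 1 6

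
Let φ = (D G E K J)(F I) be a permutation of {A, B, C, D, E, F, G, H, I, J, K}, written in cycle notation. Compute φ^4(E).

E lies in the 5-cycle (D G E K J).
Stepping 4 places around the cycle: E → K → J → D → G.

G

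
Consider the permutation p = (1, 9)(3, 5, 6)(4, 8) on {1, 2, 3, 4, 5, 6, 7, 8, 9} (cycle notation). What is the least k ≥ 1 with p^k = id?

The cycle type of p is (3, 2, 2, 1, 1).
The order is lcm(3, 2, 2) = 6.

6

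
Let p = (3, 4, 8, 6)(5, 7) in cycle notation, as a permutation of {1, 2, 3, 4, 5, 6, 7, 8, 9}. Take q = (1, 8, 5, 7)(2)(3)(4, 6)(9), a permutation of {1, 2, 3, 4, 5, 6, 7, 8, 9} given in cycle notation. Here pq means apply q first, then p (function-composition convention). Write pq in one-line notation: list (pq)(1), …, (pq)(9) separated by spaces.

6 2 4 3 5 8 1 7 9

For each element, apply q then p: 1 → 8 → 6; 2 → 2 → 2; 3 → 3 → 4; 4 → 6 → 3; 5 → 7 → 5; 6 → 4 → 8; 7 → 1 → 1; 8 → 5 → 7; 9 → 9 → 9.
So pq in one-line form is 6 2 4 3 5 8 1 7 9.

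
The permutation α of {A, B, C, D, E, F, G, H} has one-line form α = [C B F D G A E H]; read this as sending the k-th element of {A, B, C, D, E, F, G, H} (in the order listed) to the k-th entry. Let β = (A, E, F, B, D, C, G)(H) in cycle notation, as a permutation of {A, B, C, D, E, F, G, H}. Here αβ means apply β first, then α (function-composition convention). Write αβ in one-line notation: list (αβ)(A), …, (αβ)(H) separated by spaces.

G D E F A B C H

(αβ)(x) = α(β(x)). Computing each image: α(β(A)) = α(E) = G, α(β(B)) = α(D) = D, α(β(C)) = α(G) = E, α(β(D)) = α(C) = F, α(β(E)) = α(F) = A, α(β(F)) = α(B) = B, α(β(G)) = α(A) = C, α(β(H)) = α(H) = H.
Hence αβ = [G D E F A B C H].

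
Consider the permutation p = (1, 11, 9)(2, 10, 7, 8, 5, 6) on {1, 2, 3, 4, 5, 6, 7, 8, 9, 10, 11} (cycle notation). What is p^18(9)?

9 lies in the 3-cycle (1, 11, 9).
On a 3-cycle, p^3 is the identity, so p^18 = p^0 there (18 ≡ 0 mod 3).
So p^18(9) = 9.

9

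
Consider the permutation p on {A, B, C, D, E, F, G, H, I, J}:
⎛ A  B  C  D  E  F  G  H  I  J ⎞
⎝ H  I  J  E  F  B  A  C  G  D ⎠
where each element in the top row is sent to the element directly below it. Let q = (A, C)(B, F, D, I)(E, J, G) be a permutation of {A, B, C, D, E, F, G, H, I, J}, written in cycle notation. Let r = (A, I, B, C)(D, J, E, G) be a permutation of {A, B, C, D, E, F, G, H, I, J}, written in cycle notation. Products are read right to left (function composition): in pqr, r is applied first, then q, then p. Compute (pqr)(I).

B

Chase I: r(I) = B; q(B) = F; p(F) = B. Hence (pqr)(I) = B.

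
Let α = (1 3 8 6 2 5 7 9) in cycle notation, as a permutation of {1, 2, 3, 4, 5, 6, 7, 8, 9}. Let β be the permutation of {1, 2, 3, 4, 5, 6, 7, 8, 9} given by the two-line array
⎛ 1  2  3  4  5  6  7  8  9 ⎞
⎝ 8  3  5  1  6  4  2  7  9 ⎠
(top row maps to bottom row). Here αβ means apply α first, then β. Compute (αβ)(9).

8

First apply α: α(9) = 1, then β(1) = 8. Thus (αβ)(9) = 8.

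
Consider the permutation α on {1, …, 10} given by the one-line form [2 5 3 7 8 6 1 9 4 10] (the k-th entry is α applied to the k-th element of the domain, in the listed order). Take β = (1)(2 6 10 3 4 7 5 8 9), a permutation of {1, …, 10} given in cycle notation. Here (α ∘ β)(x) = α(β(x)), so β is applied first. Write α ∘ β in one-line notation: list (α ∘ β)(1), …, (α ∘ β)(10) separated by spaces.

Chase each element through β then α: 1 → 1 → 2; 2 → 6 → 6; 3 → 4 → 7; 4 → 7 → 1; 5 → 8 → 9; 6 → 10 → 10; 7 → 5 → 8; 8 → 9 → 4; 9 → 2 → 5; 10 → 3 → 3.
So α ∘ β in one-line form is 2 6 7 1 9 10 8 4 5 3.

2 6 7 1 9 10 8 4 5 3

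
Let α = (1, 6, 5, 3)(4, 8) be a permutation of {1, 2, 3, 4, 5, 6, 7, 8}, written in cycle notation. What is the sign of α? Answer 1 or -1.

The cycle lengths are 4, 2, 1, 1.
A cycle is odd iff its length is even; α has 2 even-length cycles, so sgn(α) = (−1)^2 and α is even.

1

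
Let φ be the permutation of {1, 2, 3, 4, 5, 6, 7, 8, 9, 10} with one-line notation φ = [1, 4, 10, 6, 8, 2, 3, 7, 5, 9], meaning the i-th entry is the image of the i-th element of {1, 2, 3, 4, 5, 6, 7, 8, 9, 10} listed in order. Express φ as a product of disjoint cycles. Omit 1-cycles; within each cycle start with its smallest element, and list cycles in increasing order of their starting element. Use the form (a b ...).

Start at 2 and follow images: 2 → 4 → 6 → 2, giving the cycle (2 4 6).
Repeating from the next unused element and collecting all non-trivial cycles gives (2 4 6)(3 10 9 5 8 7).

(2 4 6)(3 10 9 5 8 7)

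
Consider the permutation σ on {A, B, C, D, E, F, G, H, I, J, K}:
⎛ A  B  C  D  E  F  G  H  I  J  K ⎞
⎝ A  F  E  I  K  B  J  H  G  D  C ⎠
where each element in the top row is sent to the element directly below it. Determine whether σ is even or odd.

In disjoint-cycle form the cycle lengths are 4, 3, 2, 1, 1.
A cycle of length ℓ contributes ℓ−1 transpositions, so σ is a product of 3 + 2 + 1 = 6 transpositions — even.

even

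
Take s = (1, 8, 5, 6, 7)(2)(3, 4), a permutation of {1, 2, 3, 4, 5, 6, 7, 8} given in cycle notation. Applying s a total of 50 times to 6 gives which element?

6 lies in the 5-cycle (1, 8, 5, 6, 7).
Powers repeat with period 5 on this cycle, and 50 mod 5 = 0, so s^50(6) = s^0(6).
So s^50(6) = 6.

6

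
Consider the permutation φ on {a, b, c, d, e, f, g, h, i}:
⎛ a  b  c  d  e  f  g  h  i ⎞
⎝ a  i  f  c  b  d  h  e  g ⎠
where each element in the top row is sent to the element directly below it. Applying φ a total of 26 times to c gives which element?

Tracing c → f → … returns to c after 3 steps, so c lies in a 3-cycle (c, f, d).
On a 3-cycle, φ^3 is the identity, so φ^26 = φ^2 there (26 ≡ 2 mod 3).
Advancing 2 steps from c: c → f → d.

d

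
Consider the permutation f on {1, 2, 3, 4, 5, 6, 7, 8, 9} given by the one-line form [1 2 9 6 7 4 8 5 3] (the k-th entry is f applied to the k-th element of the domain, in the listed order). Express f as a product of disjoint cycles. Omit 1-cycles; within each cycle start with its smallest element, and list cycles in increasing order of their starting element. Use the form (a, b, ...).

Start at 3 and follow images: 3 → 9 → 3, giving the cycle (3, 9).
Repeating from the next unused element and collecting all non-trivial cycles gives (3, 9)(4, 6)(5, 7, 8).

(3, 9)(4, 6)(5, 7, 8)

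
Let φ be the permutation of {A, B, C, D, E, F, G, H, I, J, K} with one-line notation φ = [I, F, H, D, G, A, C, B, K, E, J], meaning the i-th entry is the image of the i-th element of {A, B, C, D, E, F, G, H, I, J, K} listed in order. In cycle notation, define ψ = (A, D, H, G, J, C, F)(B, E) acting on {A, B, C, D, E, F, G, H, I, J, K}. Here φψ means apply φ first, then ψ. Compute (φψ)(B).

First apply φ: φ(B) = F, then ψ(F) = A. Thus (φψ)(B) = A.

A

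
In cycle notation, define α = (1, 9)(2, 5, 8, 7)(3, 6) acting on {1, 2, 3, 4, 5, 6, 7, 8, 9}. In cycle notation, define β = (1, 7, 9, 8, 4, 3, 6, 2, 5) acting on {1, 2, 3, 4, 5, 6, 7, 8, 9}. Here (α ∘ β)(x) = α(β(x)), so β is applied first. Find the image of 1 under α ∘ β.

First apply β: β(1) = 7, then α(7) = 2. Thus (α ∘ β)(1) = 2.

2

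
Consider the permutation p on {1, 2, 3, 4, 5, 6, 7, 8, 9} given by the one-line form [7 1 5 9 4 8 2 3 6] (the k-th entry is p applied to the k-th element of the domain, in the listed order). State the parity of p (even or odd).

In disjoint-cycle form the cycle lengths are 6, 3.
A cycle is odd iff its length is even; p has 1 even-length cycle, so sgn(p) = (−1)^1 and p is odd.

odd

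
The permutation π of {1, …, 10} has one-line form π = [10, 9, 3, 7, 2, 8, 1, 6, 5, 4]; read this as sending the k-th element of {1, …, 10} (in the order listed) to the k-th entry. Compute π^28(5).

Tracing 5 → 2 → … returns to 5 after 3 steps, so 5 lies in a 3-cycle (2, 9, 5).
Since the cycle has length 3, π^28 acts on it the same as π^1 (28 mod 3 = 1).
Advancing 1 step from 5: 5 → 2.

2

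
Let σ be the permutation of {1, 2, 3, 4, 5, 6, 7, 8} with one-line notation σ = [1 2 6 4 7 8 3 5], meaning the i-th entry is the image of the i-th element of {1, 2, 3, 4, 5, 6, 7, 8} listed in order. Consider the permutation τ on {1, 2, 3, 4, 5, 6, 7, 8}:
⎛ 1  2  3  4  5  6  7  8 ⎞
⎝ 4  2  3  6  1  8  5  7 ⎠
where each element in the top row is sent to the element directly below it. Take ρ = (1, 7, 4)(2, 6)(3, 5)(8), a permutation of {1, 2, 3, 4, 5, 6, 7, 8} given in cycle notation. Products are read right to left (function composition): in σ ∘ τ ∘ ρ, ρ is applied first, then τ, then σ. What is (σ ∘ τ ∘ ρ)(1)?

7

(σ ∘ τ ∘ ρ)(1) = σ(τ(ρ(1))). ρ(1) = 7, then τ(7) = 5, then σ(5) = 7, so the result is 7.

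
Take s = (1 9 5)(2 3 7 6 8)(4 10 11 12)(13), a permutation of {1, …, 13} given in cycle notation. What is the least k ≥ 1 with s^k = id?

The disjoint cycles have lengths 5, 4, 3, 1.
Since disjoint cycles commute, ord(s) = lcm(5, 4, 3) = 60.

60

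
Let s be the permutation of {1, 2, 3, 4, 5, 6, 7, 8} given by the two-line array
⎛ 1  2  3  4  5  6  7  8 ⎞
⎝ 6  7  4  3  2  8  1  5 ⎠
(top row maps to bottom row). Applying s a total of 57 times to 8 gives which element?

Tracing 8 → 5 → … returns to 8 after 6 steps, so 8 lies in a 6-cycle (1, 6, 8, 5, 2, 7).
Powers repeat with period 6 on this cycle, and 57 mod 6 = 3, so s^57(8) = s^3(8).
Stepping 3 places around the cycle: 8 → 5 → 2 → 7.

7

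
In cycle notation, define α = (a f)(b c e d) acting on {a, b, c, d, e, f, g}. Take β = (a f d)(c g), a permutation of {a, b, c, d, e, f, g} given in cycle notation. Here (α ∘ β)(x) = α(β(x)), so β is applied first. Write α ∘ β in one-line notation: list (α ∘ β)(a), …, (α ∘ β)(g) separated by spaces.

a c g f d b e

Chase each element through β then α: a → f → a; b → b → c; c → g → g; d → a → f; e → e → d; f → d → b; g → c → e.
So α ∘ β in one-line form is a c g f d b e.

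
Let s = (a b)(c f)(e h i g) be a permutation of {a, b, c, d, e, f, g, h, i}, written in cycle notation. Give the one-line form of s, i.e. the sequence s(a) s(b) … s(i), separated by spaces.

Reading each image from the cycles: a→b, b→a, c→f, d→d, e→h, f→c, g→e, h→i, i→g.
Listing these in domain order gives b a f d h c e i g.

b a f d h c e i g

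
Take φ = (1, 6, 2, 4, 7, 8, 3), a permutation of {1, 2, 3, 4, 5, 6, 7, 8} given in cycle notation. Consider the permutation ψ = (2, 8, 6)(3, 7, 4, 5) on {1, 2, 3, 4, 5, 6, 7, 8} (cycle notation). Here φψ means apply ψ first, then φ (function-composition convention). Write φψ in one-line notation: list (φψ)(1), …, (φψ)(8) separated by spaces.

6 3 8 5 1 4 7 2

Chase each element through ψ then φ: 1 → 1 → 6; 2 → 8 → 3; 3 → 7 → 8; 4 → 5 → 5; 5 → 3 → 1; 6 → 2 → 4; 7 → 4 → 7; 8 → 6 → 2.
So φψ in one-line form is 6 3 8 5 1 4 7 2.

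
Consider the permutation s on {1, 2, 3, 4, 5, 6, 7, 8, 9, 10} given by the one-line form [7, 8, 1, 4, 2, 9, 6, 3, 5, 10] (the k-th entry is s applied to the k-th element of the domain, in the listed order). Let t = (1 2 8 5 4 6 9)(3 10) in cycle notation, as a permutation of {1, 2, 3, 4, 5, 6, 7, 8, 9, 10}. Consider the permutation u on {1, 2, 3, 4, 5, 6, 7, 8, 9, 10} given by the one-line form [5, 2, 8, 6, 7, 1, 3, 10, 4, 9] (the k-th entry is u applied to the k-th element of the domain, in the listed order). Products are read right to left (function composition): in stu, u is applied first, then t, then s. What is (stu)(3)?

2

(stu)(3) = s(t(u(3))). u(3) = 8, then t(8) = 5, then s(5) = 2, so the result is 2.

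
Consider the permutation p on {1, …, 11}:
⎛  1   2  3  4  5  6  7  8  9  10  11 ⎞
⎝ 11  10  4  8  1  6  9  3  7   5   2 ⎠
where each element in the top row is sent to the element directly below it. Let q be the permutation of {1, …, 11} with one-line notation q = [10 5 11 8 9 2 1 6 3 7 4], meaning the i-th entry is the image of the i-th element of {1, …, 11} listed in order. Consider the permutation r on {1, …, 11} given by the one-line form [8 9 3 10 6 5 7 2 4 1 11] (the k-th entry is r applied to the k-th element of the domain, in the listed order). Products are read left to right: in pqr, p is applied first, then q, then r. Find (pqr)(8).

(pqr)(8) = r(q(p(8))). p(8) = 3, then q(3) = 11, then r(11) = 11, so the result is 11.

11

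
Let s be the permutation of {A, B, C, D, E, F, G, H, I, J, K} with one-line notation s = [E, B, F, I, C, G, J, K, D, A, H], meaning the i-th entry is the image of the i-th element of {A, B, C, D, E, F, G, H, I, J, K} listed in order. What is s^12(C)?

C

Tracing C → F → … returns to C after 6 steps, so C lies in a 6-cycle (A, E, C, F, G, J).
On a 6-cycle, s^6 is the identity, so s^12 = s^0 there (12 ≡ 0 mod 6).
So s^12(C) = C.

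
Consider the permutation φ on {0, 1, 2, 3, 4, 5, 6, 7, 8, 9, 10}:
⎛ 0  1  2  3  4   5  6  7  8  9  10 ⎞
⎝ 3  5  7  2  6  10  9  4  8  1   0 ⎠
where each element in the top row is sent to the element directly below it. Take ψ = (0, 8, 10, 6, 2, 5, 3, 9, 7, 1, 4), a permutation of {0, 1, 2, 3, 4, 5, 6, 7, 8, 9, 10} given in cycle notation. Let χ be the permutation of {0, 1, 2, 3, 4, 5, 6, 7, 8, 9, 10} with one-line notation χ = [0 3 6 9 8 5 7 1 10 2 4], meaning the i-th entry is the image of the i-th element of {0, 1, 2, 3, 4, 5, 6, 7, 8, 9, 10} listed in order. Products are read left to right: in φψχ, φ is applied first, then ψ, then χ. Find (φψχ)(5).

7

(φψχ)(5) = χ(ψ(φ(5))). φ(5) = 10, then ψ(10) = 6, then χ(6) = 7, so the result is 7.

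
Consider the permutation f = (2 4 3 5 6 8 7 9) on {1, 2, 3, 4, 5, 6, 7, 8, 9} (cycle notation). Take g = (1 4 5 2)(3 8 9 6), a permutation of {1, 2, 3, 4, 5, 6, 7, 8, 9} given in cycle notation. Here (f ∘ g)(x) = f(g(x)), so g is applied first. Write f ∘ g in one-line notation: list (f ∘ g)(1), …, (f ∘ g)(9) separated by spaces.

3 1 7 6 4 5 9 2 8

Chase each element through g then f: 1 → 4 → 3; 2 → 1 → 1; 3 → 8 → 7; 4 → 5 → 6; 5 → 2 → 4; 6 → 3 → 5; 7 → 7 → 9; 8 → 9 → 2; 9 → 6 → 8.
Collecting the images, f ∘ g = [3 1 7 6 4 5 9 2 8].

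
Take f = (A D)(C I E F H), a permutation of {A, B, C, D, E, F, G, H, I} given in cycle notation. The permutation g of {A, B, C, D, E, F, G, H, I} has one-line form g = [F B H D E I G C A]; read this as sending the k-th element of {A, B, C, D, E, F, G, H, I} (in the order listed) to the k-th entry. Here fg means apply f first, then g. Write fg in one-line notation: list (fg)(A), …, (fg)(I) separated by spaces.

D B A F I C G H E

For each element, apply f then g: A → D → D; B → B → B; C → I → A; D → A → F; E → F → I; F → H → C; G → G → G; H → C → H; I → E → E.
So fg in one-line form is D B A F I C G H E.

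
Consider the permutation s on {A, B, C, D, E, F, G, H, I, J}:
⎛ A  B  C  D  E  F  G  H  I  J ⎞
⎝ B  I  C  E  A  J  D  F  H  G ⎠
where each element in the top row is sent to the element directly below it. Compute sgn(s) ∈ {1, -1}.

1

In disjoint-cycle form the cycle lengths are 9, 1.
A cycle is odd iff its length is even; s has 0 even-length cycles, so sgn(s) = (−1)^0 and s is even.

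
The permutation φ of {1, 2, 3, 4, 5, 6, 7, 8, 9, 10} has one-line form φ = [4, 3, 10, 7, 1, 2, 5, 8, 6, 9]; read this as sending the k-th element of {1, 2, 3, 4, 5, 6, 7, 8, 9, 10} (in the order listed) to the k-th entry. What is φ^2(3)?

Tracing 3 → 10 → … returns to 3 after 5 steps, so 3 lies in a 5-cycle (2, 3, 10, 9, 6).
Advancing 2 steps from 3: 3 → 10 → 9.

9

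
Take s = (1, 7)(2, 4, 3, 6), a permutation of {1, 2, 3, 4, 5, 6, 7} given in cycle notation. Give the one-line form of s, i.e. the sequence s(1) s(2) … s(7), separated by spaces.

Image by image: 1↦7, 2↦4, 3↦6, 4↦3, 5↦5, 6↦2, 7↦1.
Listing these in domain order gives 7 4 6 3 5 2 1.

7 4 6 3 5 2 1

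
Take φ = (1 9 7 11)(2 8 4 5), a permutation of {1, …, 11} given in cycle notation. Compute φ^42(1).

1 lies in the 4-cycle (1 9 7 11).
On a 4-cycle, φ^4 is the identity, so φ^42 = φ^2 there (42 ≡ 2 mod 4).
Stepping 2 places around the cycle: 1 → 9 → 7.

7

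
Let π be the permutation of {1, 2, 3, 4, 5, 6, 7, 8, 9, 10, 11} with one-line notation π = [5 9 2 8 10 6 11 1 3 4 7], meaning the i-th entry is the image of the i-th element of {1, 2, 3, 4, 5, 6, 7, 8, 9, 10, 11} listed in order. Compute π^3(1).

4

Tracing 1 → 5 → … returns to 1 after 5 steps, so 1 lies in a 5-cycle (1, 5, 10, 4, 8).
Stepping 3 places around the cycle: 1 → 5 → 10 → 4.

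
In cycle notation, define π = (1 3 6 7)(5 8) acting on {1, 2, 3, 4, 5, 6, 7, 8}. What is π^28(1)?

1

1 lies in the 4-cycle (1 3 6 7).
On a 4-cycle, π^4 is the identity, so π^28 = π^0 there (28 ≡ 0 mod 4).
So π^28(1) = 1.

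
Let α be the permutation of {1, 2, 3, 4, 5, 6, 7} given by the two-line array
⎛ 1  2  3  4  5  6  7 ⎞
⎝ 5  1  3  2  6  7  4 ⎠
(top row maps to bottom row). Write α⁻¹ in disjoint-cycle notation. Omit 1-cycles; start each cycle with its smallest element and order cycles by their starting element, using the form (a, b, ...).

The cycle decomposition of α is (1, 5, 6, 7, 4, 2).
Reversing each cycle (and rotating so the smallest element leads) gives α⁻¹ = (1, 2, 4, 7, 6, 5).

(1, 2, 4, 7, 6, 5)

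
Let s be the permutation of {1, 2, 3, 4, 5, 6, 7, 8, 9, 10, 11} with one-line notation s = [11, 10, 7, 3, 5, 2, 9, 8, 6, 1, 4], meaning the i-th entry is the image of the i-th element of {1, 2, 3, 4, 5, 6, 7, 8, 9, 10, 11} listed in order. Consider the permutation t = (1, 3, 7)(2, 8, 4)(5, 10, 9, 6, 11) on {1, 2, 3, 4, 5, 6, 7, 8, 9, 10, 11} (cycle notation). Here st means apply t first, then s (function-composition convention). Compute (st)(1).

t(1) = 3, then s(3) = 7; composing gives (st)(1) = 7.

7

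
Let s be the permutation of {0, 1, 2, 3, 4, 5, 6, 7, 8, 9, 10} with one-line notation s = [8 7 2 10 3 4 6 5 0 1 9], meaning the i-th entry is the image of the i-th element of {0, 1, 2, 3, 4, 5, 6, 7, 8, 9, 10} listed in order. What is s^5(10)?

Tracing 10 → 9 → … returns to 10 after 7 steps, so 10 lies in a 7-cycle (1 7 5 4 3 10 9).
Stepping 5 places around the cycle: 10 → 9 → 1 → 7 → 5 → 4.

4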